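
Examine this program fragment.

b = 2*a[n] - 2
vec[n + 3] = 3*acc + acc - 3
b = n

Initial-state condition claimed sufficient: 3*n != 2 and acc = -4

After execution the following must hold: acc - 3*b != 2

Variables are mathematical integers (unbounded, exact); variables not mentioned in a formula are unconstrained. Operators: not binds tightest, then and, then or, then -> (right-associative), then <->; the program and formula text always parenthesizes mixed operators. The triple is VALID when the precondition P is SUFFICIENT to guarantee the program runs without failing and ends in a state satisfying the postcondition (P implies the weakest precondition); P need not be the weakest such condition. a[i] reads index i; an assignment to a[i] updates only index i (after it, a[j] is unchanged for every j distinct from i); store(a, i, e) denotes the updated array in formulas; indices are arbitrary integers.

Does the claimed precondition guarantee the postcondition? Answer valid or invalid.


Working backward. After the program, the postcondition acc - 3*b != 2 must hold; in canonical form it is acc != 3*b + 2.
Before b := n: acc != 3*n + 2
Before vec[n + 3] := 3*acc + acc - 3: acc != 3*n + 2
Before b := 2*a[n] - 2: acc != 3*n + 2
The weakest precondition is acc != 3*n + 2.
Check whether 3*n != 2 and acc = -4 implies it.
Countermodel: at the initial state acc = -4, n = -2, the precondition holds but the weakest precondition fails.
Answer: invalid


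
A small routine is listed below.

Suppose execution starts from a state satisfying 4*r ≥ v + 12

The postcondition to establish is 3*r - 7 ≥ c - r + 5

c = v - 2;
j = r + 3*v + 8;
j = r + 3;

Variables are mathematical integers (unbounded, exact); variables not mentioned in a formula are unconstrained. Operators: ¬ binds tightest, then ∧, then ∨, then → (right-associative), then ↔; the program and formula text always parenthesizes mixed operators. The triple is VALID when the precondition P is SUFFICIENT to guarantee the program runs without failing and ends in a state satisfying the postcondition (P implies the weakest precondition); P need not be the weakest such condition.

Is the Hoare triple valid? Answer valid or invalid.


Working backward. After the program, the postcondition 3*r - 7 ≥ c - r + 5 must hold; in canonical form it is 4*r ≥ c + 12.
Before j := r + 3: 4*r ≥ c + 12
Before j := r + 3*v + 8: 4*r ≥ c + 12
Before c := v - 2: 4*r ≥ v + 10
The weakest precondition is 4*r ≥ v + 10.
Check whether 4*r ≥ v + 12 implies it.
Every state satisfying the precondition satisfies the weakest precondition: the implication holds.
Answer: valid


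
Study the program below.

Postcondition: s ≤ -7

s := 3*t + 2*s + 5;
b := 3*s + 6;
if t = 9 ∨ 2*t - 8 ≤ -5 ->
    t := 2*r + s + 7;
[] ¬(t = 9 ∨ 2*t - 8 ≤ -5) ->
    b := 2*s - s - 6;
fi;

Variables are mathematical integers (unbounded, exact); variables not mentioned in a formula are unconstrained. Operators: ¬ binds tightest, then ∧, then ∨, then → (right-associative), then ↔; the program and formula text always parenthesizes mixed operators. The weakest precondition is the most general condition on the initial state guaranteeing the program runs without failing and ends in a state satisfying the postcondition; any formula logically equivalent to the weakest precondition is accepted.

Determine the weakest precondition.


Working backward. After the program, s ≤ -7 must hold.
Then branch requires s ≤ -7; else branch requires s ≤ -7.
Before the if: ((t = 9 ∨ 2*t ≤ 3) → s ≤ -7) ∧ ((¬(t = 9 ∨ 2*t ≤ 3)) → s ≤ -7)
Before b := 3*s + 6: ((t = 9 ∨ 2*t ≤ 3) → s ≤ -7) ∧ ((¬(t = 9 ∨ 2*t ≤ 3)) → s ≤ -7)
Before s := 3*t + 2*s + 5: ((t = 9 ∨ 2*t ≤ 3) → 2*s + 3*t ≤ -12) ∧ ((¬(t = 9 ∨ 2*t ≤ 3)) → 2*s + 3*t ≤ -12)
Answer: WP = ((t = 9 ∨ 2*t ≤ 3) → 2*s + 3*t ≤ -12) ∧ ((¬(t = 9 ∨ 2*t ≤ 3)) → 2*s + 3*t ≤ -12)


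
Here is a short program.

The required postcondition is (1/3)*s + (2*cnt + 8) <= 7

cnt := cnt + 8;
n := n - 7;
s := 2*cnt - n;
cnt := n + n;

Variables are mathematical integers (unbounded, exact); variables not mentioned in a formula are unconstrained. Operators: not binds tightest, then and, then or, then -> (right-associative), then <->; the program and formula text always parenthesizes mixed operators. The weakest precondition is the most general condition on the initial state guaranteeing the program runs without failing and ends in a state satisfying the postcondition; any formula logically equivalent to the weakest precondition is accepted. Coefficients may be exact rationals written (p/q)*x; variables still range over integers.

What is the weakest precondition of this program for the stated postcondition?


Working backward. After the program, the postcondition (1/3)*s + (2*cnt + 8) <= 7 must hold; in canonical form it is 2*cnt + (1/3)*s <= -1.
Before cnt := n + n: 4*n + (1/3)*s <= -1
Before s := 2*cnt - n: (2/3)*cnt + (11/3)*n <= -1
Before n := n - 7: (2/3)*cnt + (11/3)*n <= 74/3
Before cnt := cnt + 8: (2/3)*cnt + (11/3)*n <= 58/3
Answer: WP = (2/3)*cnt + (11/3)*n <= 58/3


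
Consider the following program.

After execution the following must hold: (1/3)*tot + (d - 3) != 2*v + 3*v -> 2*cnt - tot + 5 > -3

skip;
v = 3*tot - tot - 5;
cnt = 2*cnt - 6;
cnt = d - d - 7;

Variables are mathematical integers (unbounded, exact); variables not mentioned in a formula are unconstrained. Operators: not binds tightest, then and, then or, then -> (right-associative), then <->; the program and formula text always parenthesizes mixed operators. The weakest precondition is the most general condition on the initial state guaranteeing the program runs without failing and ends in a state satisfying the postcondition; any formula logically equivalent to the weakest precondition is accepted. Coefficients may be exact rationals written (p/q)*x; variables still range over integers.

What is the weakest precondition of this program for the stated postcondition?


Working backward. After the program, the postcondition (1/3)*tot + (d - 3) != 2*v + 3*v -> 2*cnt - tot + 5 > -3 must hold; in canonical form it is d + (1/3)*tot != 5*v + 3 -> 2*cnt > tot - 8.
Before cnt := d - d - 7: d + (1/3)*tot != 5*v + 3 -> tot < -6
Before cnt := 2*cnt - 6: d + (1/3)*tot != 5*v + 3 -> tot < -6
Before v := 3*tot - tot - 5: d != (29/3)*tot - 22 -> tot < -6
Before skip: d != (29/3)*tot - 22 -> tot < -6
Answer: WP = d != (29/3)*tot - 22 -> tot < -6


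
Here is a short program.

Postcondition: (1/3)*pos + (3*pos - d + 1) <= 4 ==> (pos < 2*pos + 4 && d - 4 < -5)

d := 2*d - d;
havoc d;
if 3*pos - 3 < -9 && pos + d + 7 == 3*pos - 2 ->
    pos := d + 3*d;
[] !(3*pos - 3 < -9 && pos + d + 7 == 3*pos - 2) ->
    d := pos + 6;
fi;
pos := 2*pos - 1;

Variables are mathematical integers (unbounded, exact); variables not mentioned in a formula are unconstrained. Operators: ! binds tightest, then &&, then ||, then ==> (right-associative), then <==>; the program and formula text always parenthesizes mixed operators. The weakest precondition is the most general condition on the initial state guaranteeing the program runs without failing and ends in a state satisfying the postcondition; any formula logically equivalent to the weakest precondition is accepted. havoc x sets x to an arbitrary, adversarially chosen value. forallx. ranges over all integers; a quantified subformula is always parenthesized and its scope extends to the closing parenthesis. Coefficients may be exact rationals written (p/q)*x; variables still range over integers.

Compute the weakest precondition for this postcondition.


Working backward. After the program, the postcondition (1/3)*pos + (3*pos - d + 1) <= 4 ==> (pos < 2*pos + 4 && d - 4 < -5) must hold; in canonical form it is (10/3)*pos <= d + 3 ==> (pos > -4 && d < -1).
Before pos := 2*pos - 1: (20/3)*pos <= d + 19/3 ==> (2*pos > -3 && d < -1)
Then branch requires (77/3)*d <= 19/3 ==> (8*d > -3 && d < -1); else branch requires (17/3)*pos <= 37/3 ==> (2*pos > -3 && pos < -7).
Before the if: ((3*pos < -6 && d == 2*pos - 9) ==> ((77/3)*d <= 19/3 ==> (8*d > -3 && d < -1))) && ((!(3*pos < -6 && d == 2*pos - 9)) ==> ((17/3)*pos <= 37/3 ==> (2*pos > -3 && pos < -7)))
Before havoc d: forall d_1. (((3*pos < -6 && d_1 == 2*pos - 9) ==> ((77/3)*d_1 <= 19/3 ==> (8*d_1 > -3 && d_1 < -1))) && ((!(3*pos < -6 && d_1 == 2*pos - 9)) ==> ((17/3)*pos <= 37/3 ==> (2*pos > -3 && pos < -7))))
Before d := 2*d - d: forall d_1. (((3*pos < -6 && d_1 == 2*pos - 9) ==> ((77/3)*d_1 <= 19/3 ==> (8*d_1 > -3 && d_1 < -1))) && ((!(3*pos < -6 && d_1 == 2*pos - 9)) ==> ((17/3)*pos <= 37/3 ==> (2*pos > -3 && pos < -7))))
Answer: WP = forall d_1. (((3*pos < -6 && d_1 == 2*pos - 9) ==> ((77/3)*d_1 <= 19/3 ==> (8*d_1 > -3 && d_1 < -1))) && ((!(3*pos < -6 && d_1 == 2*pos - 9)) ==> ((17/3)*pos <= 37/3 ==> (2*pos > -3 && pos < -7))))


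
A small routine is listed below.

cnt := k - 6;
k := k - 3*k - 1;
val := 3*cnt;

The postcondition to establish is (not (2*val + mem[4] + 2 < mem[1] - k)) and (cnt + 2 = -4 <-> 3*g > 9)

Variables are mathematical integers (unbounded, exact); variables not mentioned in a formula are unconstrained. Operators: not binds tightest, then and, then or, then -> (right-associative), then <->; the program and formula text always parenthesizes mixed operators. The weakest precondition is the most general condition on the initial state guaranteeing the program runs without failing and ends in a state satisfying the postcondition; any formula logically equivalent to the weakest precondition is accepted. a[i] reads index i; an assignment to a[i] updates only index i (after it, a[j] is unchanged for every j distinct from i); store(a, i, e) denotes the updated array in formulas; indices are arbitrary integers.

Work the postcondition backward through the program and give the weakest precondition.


Working backward. After the program, the postcondition (not (2*val + mem[4] + 2 < mem[1] - k)) and (cnt + 2 = -4 <-> 3*g > 9) must hold; in canonical form it is (not (mem[4] + k + 2*val < mem[1] - 2)) and (cnt = -6 <-> 3*g > 9).
Before val := 3*cnt: (not (mem[4] + 6*cnt + k < mem[1] - 2)) and (cnt = -6 <-> 3*g > 9)
Before k := k - 3*k - 1: (not (mem[4] + 6*cnt < mem[1] + 2*k - 1)) and (cnt = -6 <-> 3*g > 9)
Before cnt := k - 6: (not (mem[4] + 4*k < mem[1] + 35)) and (k = 0 <-> 3*g > 9)
Answer: WP = (not (mem[4] + 4*k < mem[1] + 35)) and (k = 0 <-> 3*g > 9)


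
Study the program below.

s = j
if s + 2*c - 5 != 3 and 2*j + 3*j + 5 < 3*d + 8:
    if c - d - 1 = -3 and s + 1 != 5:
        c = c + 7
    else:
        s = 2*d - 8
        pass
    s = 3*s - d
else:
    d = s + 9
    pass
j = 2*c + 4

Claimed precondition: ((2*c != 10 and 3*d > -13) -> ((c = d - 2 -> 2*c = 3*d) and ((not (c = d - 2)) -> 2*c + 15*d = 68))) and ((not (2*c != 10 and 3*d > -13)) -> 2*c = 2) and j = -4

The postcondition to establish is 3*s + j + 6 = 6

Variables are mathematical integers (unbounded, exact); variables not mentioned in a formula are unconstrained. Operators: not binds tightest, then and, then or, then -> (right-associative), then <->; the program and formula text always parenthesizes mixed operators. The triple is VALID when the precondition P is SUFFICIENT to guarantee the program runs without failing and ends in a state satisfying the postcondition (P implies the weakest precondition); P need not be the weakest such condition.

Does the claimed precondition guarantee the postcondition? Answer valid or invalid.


Working backward. After the program, the postcondition 3*s + j + 6 = 6 must hold; in canonical form it is j + 3*s = 0.
Before j := 2*c + 4: 2*c + 3*s = -4
Then branch requires ((c = d - 2 and s != 4) -> 2*c + 9*s = 3*d - 18) and ((not (c = d - 2 and s != 4)) -> 2*c + 15*d = 68); else branch requires 2*c + 3*s = -4.
Before the if: ((2*c + s != 8 and 5*j < 3*d + 3) -> (((c = d - 2 and s != 4) -> 2*c + 9*s = 3*d - 18) and ((not (c = d - 2 and s != 4)) -> 2*c + 15*d = 68))) and ((not (2*c + s != 8 and 5*j < 3*d + 3)) -> 2*c + 3*s = -4)
Before s := j: ((2*c + j != 8 and 5*j < 3*d + 3) -> (((c = d - 2 and j != 4) -> 2*c + 9*j = 3*d - 18) and ((not (c = d - 2 and j != 4)) -> 2*c + 15*d = 68))) and ((not (2*c + j != 8 and 5*j < 3*d + 3)) -> 2*c + 3*j = -4)
The weakest precondition is ((2*c + j != 8 and 5*j < 3*d + 3) -> (((c = d - 2 and j != 4) -> 2*c + 9*j = 3*d - 18) and ((not (c = d - 2 and j != 4)) -> 2*c + 15*d = 68))) and ((not (2*c + j != 8 and 5*j < 3*d + 3)) -> 2*c + 3*j = -4).
Check whether ((2*c != 10 and 3*d > -13) -> ((c = d - 2 -> 2*c = 3*d) and ((not (c = d - 2)) -> 2*c + 15*d = 68))) and ((not (2*c != 10 and 3*d > -13)) -> 2*c = 2) and j = -4 implies it.
Countermodel: at the initial state c = 1, d = -5, j = -4, the precondition holds but the weakest precondition fails.
Answer: invalid


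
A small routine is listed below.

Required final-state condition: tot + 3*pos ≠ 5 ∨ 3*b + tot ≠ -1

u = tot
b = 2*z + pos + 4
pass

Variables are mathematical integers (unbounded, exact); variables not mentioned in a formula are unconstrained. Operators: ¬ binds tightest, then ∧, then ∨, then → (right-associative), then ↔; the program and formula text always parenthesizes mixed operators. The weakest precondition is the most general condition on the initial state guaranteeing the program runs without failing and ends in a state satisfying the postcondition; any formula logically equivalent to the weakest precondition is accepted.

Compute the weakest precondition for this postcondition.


Working backward. After the program, the postcondition tot + 3*pos ≠ 5 ∨ 3*b + tot ≠ -1 must hold; in canonical form it is 3*pos + tot ≠ 5 ∨ 3*b + tot ≠ -1.
Before skip: 3*pos + tot ≠ 5 ∨ 3*b + tot ≠ -1
Before b := 2*z + pos + 4: 3*pos + tot ≠ 5 ∨ 3*pos + tot + 6*z ≠ -13
Before u := tot: 3*pos + tot ≠ 5 ∨ 3*pos + tot + 6*z ≠ -13
Answer: WP = 3*pos + tot ≠ 5 ∨ 3*pos + tot + 6*z ≠ -13


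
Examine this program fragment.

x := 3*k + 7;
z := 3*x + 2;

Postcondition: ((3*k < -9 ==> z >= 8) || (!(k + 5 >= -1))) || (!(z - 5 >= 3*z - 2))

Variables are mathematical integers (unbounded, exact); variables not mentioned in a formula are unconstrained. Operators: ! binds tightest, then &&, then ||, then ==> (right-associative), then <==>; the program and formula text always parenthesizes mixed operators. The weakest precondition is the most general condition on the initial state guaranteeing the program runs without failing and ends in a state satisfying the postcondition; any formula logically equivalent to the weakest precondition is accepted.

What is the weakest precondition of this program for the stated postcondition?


Working backward. After the program, the postcondition ((3*k < -9 ==> z >= 8) || (!(k + 5 >= -1))) || (!(z - 5 >= 3*z - 2)) must hold; in canonical form it is (3*k < -9 ==> z >= 8) || (!(k >= -6)) || (!(2*z <= -3)).
Before z := 3*x + 2: (3*k < -9 ==> 3*x >= 6) || (!(k >= -6)) || (!(6*x <= -7))
Before x := 3*k + 7: (3*k < -9 ==> 9*k >= -15) || (!(k >= -6)) || (!(18*k <= -49))
Answer: WP = (3*k < -9 ==> 9*k >= -15) || (!(k >= -6)) || (!(18*k <= -49))


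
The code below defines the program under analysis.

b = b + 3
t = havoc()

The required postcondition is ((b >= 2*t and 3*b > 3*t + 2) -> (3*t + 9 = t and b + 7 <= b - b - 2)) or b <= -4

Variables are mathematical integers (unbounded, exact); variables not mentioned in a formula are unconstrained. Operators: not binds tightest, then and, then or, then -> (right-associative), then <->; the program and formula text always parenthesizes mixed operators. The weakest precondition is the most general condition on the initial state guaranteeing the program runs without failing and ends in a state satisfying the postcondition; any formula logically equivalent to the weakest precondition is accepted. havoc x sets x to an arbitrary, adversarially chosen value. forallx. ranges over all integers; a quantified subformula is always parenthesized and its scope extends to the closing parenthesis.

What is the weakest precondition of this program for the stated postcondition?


Working backward. After the program, the postcondition ((b >= 2*t and 3*b > 3*t + 2) -> (3*t + 9 = t and b + 7 <= b - b - 2)) or b <= -4 must hold; in canonical form it is ((b >= 2*t and 3*b > 3*t + 2) -> (2*t = -9 and b <= -9)) or b <= -4.
Before havoc t: forall t_1. (((b >= 2*t_1 and 3*b > 3*t_1 + 2) -> (2*t_1 = -9 and b <= -9)) or b <= -4)
Before b := b + 3: forall t_1. (((b >= 2*t_1 - 3 and 3*b > 3*t_1 - 7) -> (2*t_1 = -9 and b <= -12)) or b <= -7)
Answer: WP = forall t_1. (((b >= 2*t_1 - 3 and 3*b > 3*t_1 - 7) -> (2*t_1 = -9 and b <= -12)) or b <= -7)


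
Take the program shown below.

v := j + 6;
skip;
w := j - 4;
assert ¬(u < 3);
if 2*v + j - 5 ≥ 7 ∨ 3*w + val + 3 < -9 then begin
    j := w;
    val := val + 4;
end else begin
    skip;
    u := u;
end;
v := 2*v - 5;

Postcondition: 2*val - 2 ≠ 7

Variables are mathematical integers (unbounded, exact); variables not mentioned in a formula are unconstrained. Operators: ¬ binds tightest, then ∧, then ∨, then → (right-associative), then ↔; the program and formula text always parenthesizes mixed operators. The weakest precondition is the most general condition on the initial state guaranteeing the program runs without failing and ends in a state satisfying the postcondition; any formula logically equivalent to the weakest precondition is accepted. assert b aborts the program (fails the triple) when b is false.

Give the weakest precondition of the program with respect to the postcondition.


Working backward. After the program, the postcondition 2*val - 2 ≠ 7 must hold; in canonical form it is 2*val ≠ 9.
Before v := 2*v - 5: 2*val ≠ 9
Then branch requires 2*val ≠ 1; else branch requires 2*val ≠ 9.
Before the if: ((j + 2*v ≥ 12 ∨ val + 3*w < -12) → 2*val ≠ 1) ∧ ((¬(j + 2*v ≥ 12 ∨ val + 3*w < -12)) → 2*val ≠ 9)
Before assert ¬(u < 3): (¬(u < 3)) ∧ ((j + 2*v ≥ 12 ∨ val + 3*w < -12) → 2*val ≠ 1) ∧ ((¬(j + 2*v ≥ 12 ∨ val + 3*w < -12)) → 2*val ≠ 9)
Before w := j - 4: (¬(u < 3)) ∧ ((j + 2*v ≥ 12 ∨ 3*j + val < 0) → 2*val ≠ 1) ∧ ((¬(j + 2*v ≥ 12 ∨ 3*j + val < 0)) → 2*val ≠ 9)
Before skip: (¬(u < 3)) ∧ ((j + 2*v ≥ 12 ∨ 3*j + val < 0) → 2*val ≠ 1) ∧ ((¬(j + 2*v ≥ 12 ∨ 3*j + val < 0)) → 2*val ≠ 9)
Before v := j + 6: (¬(u < 3)) ∧ ((3*j ≥ 0 ∨ 3*j + val < 0) → 2*val ≠ 1) ∧ ((¬(3*j ≥ 0 ∨ 3*j + val < 0)) → 2*val ≠ 9)
Answer: WP = (¬(u < 3)) ∧ ((3*j ≥ 0 ∨ 3*j + val < 0) → 2*val ≠ 1) ∧ ((¬(3*j ≥ 0 ∨ 3*j + val < 0)) → 2*val ≠ 9)


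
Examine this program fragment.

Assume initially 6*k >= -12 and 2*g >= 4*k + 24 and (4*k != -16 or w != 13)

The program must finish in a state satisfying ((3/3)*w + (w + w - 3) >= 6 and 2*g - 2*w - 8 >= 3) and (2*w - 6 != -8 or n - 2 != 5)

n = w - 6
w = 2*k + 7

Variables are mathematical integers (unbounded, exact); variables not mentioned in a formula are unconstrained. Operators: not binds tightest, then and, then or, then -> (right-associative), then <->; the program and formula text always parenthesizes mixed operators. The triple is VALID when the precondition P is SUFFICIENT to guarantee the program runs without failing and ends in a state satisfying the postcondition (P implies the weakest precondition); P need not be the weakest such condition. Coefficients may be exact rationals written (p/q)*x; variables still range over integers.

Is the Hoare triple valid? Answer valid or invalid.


Working backward. After the program, the postcondition ((3/3)*w + (w + w - 3) >= 6 and 2*g - 2*w - 8 >= 3) and (2*w - 6 != -8 or n - 2 != 5) must hold; in canonical form it is 3*w >= 9 and 2*g >= 2*w + 11 and (2*w != -2 or n != 7).
Before w := 2*k + 7: 6*k >= -12 and 2*g >= 4*k + 25 and (4*k != -16 or n != 7)
Before n := w - 6: 6*k >= -12 and 2*g >= 4*k + 25 and (4*k != -16 or w != 13)
The weakest precondition is 6*k >= -12 and 2*g >= 4*k + 25 and (4*k != -16 or w != 13).
Check whether 6*k >= -12 and 2*g >= 4*k + 24 and (4*k != -16 or w != 13) implies it.
Countermodel: at the initial state g = 8, k = -2, w = 13, the precondition holds but the weakest precondition fails.
Answer: invalid


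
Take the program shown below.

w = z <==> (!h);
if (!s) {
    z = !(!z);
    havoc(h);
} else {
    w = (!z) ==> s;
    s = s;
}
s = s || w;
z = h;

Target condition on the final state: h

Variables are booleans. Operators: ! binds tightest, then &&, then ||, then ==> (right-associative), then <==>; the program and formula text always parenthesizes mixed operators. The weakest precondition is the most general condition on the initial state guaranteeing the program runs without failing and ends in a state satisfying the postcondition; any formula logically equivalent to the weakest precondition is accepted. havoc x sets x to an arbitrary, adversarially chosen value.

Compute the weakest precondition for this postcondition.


Working backward. After the program, h must hold.
Before z := h: h
Before s := s || w: h
Then branch requires false; else branch requires h.
Before the if: s && (s ==> h)
Before w := z <==> (!h): s && (s ==> h)
Answer: WP = s && (s ==> h)


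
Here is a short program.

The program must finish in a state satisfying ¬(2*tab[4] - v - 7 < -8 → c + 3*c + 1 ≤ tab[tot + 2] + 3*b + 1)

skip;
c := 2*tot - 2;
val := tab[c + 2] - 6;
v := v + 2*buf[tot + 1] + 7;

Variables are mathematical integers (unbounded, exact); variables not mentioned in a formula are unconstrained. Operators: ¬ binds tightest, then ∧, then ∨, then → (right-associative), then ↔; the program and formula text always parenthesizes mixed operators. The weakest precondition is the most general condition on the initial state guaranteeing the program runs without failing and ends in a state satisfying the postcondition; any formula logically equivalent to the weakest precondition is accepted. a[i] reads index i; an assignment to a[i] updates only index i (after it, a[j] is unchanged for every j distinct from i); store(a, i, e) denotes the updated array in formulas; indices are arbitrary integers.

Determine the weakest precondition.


Working backward. After the program, the postcondition ¬(2*tab[4] - v - 7 < -8 → c + 3*c + 1 ≤ tab[tot + 2] + 3*b + 1) must hold; in canonical form it is ¬(2*tab[4] < v - 1 → 4*c ≤ tab[tot + 2] + 3*b).
Before v := v + 2*buf[tot + 1] + 7: ¬(2*tab[4] < 2*buf[tot + 1] + v + 6 → 4*c ≤ tab[tot + 2] + 3*b)
Before val := tab[c + 2] - 6: ¬(2*tab[4] < 2*buf[tot + 1] + v + 6 → 4*c ≤ tab[tot + 2] + 3*b)
Before c := 2*tot - 2: ¬(2*tab[4] < 2*buf[tot + 1] + v + 6 → 8*tot ≤ tab[tot + 2] + 3*b + 8)
Before skip: ¬(2*tab[4] < 2*buf[tot + 1] + v + 6 → 8*tot ≤ tab[tot + 2] + 3*b + 8)
Answer: WP = ¬(2*tab[4] < 2*buf[tot + 1] + v + 6 → 8*tot ≤ tab[tot + 2] + 3*b + 8)


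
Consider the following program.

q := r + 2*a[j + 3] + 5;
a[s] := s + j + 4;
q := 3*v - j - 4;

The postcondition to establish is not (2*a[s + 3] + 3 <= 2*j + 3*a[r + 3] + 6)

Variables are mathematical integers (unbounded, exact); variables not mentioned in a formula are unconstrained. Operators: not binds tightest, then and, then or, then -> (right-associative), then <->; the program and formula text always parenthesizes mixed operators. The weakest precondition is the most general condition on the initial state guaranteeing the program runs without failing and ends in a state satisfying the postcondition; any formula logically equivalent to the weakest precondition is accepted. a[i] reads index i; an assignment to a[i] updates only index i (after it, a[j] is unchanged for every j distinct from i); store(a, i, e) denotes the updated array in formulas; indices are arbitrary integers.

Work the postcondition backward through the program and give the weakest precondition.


Working backward. After the program, the postcondition not (2*a[s + 3] + 3 <= 2*j + 3*a[r + 3] + 6) must hold; in canonical form it is not (2*a[s + 3] <= 3*a[r + 3] + 2*j + 3).
Before q := 3*v - j - 4: not (2*a[s + 3] <= 3*a[r + 3] + 2*j + 3)
Before a[s] := s + j + 4: not (2*store(a, s, j + s + 4)[s + 3] <= 3*store(a, s, j + s + 4)[r + 3] + 2*j + 3)
Before q := r + 2*a[j + 3] + 5: not (2*store(a, s, j + s + 4)[s + 3] <= 3*store(a, s, j + s + 4)[r + 3] + 2*j + 3)
Answer: WP = not (2*store(a, s, j + s + 4)[s + 3] <= 3*store(a, s, j + s + 4)[r + 3] + 2*j + 3)


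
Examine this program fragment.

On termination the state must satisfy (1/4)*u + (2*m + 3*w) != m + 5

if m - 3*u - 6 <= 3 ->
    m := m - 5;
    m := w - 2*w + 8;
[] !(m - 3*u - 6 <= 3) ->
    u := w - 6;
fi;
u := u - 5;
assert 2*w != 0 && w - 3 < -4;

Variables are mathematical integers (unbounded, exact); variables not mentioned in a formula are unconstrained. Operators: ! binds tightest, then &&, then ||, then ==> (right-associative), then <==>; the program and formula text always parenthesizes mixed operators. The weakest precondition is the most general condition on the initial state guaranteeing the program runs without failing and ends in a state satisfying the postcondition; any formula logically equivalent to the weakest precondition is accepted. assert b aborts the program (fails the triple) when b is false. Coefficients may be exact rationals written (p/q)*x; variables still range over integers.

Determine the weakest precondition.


Working backward. After the program, the postcondition (1/4)*u + (2*m + 3*w) != m + 5 must hold; in canonical form it is m + (1/4)*u + 3*w != 5.
Before assert 2*w != 0 && w - 3 < -4: 2*w != 0 && w < -1 && m + (1/4)*u + 3*w != 5
Before u := u - 5: 2*w != 0 && w < -1 && m + (1/4)*u + 3*w != 25/4
Then branch requires 2*w != 0 && w < -1 && (1/4)*u + 2*w != -7/4; else branch requires 2*w != 0 && w < -1 && m + (13/4)*w != 31/4.
Before the if: (m <= 3*u + 9 ==> (2*w != 0 && w < -1 && (1/4)*u + 2*w != -7/4)) && ((!(m <= 3*u + 9)) ==> (2*w != 0 && w < -1 && m + (13/4)*w != 31/4))
Answer: WP = (m <= 3*u + 9 ==> (2*w != 0 && w < -1 && (1/4)*u + 2*w != -7/4)) && ((!(m <= 3*u + 9)) ==> (2*w != 0 && w < -1 && m + (13/4)*w != 31/4))


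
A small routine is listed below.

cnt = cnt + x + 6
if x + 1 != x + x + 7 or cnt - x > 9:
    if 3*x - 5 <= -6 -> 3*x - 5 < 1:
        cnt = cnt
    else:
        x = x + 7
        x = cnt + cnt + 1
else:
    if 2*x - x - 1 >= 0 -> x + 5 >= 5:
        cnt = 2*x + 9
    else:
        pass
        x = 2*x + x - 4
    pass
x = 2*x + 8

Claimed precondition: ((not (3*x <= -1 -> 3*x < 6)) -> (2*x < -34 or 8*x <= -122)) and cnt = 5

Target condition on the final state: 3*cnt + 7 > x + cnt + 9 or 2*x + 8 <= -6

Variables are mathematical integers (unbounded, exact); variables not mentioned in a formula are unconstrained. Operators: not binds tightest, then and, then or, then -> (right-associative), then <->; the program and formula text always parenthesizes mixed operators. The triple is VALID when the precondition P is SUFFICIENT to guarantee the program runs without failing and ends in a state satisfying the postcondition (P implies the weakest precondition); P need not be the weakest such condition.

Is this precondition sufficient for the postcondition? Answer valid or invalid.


Working backward. After the program, the postcondition 3*cnt + 7 > x + cnt + 9 or 2*x + 8 <= -6 must hold; in canonical form it is 2*cnt > x + 2 or 2*x <= -14.
Before x := 2*x + 8: 2*cnt > 2*x + 10 or 4*x <= -30
Then branch requires ((3*x <= -1 -> 3*x < 6) -> (2*cnt > 2*x + 10 or 4*x <= -30)) and ((not (3*x <= -1 -> 3*x < 6)) -> (2*cnt < -12 or 8*cnt <= -34)); else branch requires ((x >= 1 -> x >= 0) -> (2*x > -8 or 4*x <= -30)) and ((not (x >= 1 -> x >= 0)) -> (2*cnt > 6*x + 2 or 12*x <= -14)).
Before the if: ((x != -6 or cnt > x + 9) -> (((3*x <= -1 -> 3*x < 6) -> (2*cnt > 2*x + 10 or 4*x <= -30)) and ((not (3*x <= -1 -> 3*x < 6)) -> (2*cnt < -12 or 8*cnt <= -34)))) and ((not (x != -6 or cnt > x + 9)) -> (((x >= 1 -> x >= 0) -> (2*x > -8 or 4*x <= -30)) and ((not (x >= 1 -> x >= 0)) -> (2*cnt > 6*x + 2 or 12*x <= -14))))
Before cnt := cnt + x + 6: ((x != -6 or cnt > 3) -> (((3*x <= -1 -> 3*x < 6) -> (2*cnt > -2 or 4*x <= -30)) and ((not (3*x <= -1 -> 3*x < 6)) -> (2*cnt + 2*x < -24 or 8*cnt + 8*x <= -82)))) and ((not (x != -6 or cnt > 3)) -> (((x >= 1 -> x >= 0) -> (2*x > -8 or 4*x <= -30)) and ((not (x >= 1 -> x >= 0)) -> (2*cnt > 4*x - 10 or 12*x <= -14))))
The weakest precondition is ((x != -6 or cnt > 3) -> (((3*x <= -1 -> 3*x < 6) -> (2*cnt > -2 or 4*x <= -30)) and ((not (3*x <= -1 -> 3*x < 6)) -> (2*cnt + 2*x < -24 or 8*cnt + 8*x <= -82)))) and ((not (x != -6 or cnt > 3)) -> (((x >= 1 -> x >= 0) -> (2*x > -8 or 4*x <= -30)) and ((not (x >= 1 -> x >= 0)) -> (2*cnt > 4*x - 10 or 12*x <= -14)))).
Check whether ((not (3*x <= -1 -> 3*x < 6)) -> (2*x < -34 or 8*x <= -122)) and cnt = 5 implies it.
Every state satisfying the precondition satisfies the weakest precondition: the implication holds.
Answer: valid


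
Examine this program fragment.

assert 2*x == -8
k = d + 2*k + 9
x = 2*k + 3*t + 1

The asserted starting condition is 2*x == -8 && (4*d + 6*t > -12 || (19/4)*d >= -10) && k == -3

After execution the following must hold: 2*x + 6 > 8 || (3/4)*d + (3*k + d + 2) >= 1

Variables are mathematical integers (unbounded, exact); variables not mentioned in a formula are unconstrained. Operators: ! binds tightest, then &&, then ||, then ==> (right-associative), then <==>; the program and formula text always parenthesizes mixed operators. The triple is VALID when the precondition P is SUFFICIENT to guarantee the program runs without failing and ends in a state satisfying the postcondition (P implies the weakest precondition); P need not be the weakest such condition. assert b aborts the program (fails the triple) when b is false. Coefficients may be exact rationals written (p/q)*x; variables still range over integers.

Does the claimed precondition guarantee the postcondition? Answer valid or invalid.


Working backward. After the program, the postcondition 2*x + 6 > 8 || (3/4)*d + (3*k + d + 2) >= 1 must hold; in canonical form it is 2*x > 2 || (7/4)*d + 3*k >= -1.
Before x := 2*k + 3*t + 1: 4*k + 6*t > 0 || (7/4)*d + 3*k >= -1
Before k := d + 2*k + 9: 4*d + 8*k + 6*t > -36 || (19/4)*d + 6*k >= -28
Before assert 2*x == -8: 2*x == -8 && (4*d + 8*k + 6*t > -36 || (19/4)*d + 6*k >= -28)
The weakest precondition is 2*x == -8 && (4*d + 8*k + 6*t > -36 || (19/4)*d + 6*k >= -28).
Check whether 2*x == -8 && (4*d + 6*t > -12 || (19/4)*d >= -10) && k == -3 implies it.
Every state satisfying the precondition satisfies the weakest precondition: the implication holds.
Answer: valid


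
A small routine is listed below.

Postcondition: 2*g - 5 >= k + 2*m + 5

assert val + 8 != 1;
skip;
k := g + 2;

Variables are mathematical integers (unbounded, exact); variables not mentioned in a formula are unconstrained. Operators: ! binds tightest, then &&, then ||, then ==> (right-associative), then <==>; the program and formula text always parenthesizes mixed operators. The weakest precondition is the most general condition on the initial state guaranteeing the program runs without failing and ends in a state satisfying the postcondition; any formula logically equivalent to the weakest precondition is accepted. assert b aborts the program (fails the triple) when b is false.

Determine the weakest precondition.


Working backward. After the program, the postcondition 2*g - 5 >= k + 2*m + 5 must hold; in canonical form it is 2*g >= k + 2*m + 10.
Before k := g + 2: g >= 2*m + 12
Before skip: g >= 2*m + 12
Before assert val + 8 != 1: val != -7 && g >= 2*m + 12
Answer: WP = val != -7 && g >= 2*m + 12


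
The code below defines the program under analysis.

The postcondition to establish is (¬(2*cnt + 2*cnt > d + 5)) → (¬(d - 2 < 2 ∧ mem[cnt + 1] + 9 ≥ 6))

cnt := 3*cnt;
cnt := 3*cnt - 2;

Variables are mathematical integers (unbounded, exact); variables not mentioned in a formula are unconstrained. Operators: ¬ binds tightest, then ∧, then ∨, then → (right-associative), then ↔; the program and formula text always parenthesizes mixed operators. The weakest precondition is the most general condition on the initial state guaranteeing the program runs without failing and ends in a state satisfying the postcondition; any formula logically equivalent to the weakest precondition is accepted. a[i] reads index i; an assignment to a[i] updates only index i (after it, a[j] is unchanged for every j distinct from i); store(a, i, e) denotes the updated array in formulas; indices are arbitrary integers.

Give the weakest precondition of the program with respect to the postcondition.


Working backward. After the program, the postcondition (¬(2*cnt + 2*cnt > d + 5)) → (¬(d - 2 < 2 ∧ mem[cnt + 1] + 9 ≥ 6)) must hold; in canonical form it is (¬(4*cnt > d + 5)) → (¬(d < 4 ∧ mem[cnt + 1] ≥ -3)).
Before cnt := 3*cnt - 2: (¬(12*cnt > d + 13)) → (¬(d < 4 ∧ mem[3*cnt - 1] ≥ -3))
Before cnt := 3*cnt: (¬(36*cnt > d + 13)) → (¬(d < 4 ∧ mem[9*cnt - 1] ≥ -3))
Answer: WP = (¬(36*cnt > d + 13)) → (¬(d < 4 ∧ mem[9*cnt - 1] ≥ -3))


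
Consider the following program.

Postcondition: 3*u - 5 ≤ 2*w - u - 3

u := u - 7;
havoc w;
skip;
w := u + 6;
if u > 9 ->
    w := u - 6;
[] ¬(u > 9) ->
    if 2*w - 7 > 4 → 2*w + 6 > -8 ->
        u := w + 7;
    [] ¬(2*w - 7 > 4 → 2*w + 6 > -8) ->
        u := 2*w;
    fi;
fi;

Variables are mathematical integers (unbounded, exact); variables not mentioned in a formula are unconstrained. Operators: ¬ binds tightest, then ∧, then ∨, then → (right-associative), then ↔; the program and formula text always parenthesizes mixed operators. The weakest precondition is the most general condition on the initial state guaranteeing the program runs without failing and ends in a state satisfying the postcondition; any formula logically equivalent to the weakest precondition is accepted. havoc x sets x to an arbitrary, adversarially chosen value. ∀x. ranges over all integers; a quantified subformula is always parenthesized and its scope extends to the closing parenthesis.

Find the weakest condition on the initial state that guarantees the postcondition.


Working backward. After the program, the postcondition 3*u - 5 ≤ 2*w - u - 3 must hold; in canonical form it is 4*u ≤ 2*w + 2.
Then branch requires 2*u ≤ -10; else branch requires ((2*w > 11 → 2*w > -14) → 2*w ≤ -26) ∧ ((¬(2*w > 11 → 2*w > -14)) → 6*w ≤ 2).
Before the if: (u > 9 → 2*u ≤ -10) ∧ ((¬(u > 9)) → (((2*w > 11 → 2*w > -14) → 2*w ≤ -26) ∧ ((¬(2*w > 11 → 2*w > -14)) → 6*w ≤ 2)))
Before w := u + 6: (u > 9 → 2*u ≤ -10) ∧ ((¬(u > 9)) → (((2*u > -1 → 2*u > -26) → 2*u ≤ -38) ∧ ((¬(2*u > -1 → 2*u > -26)) → 6*u ≤ -34)))
Before skip: (u > 9 → 2*u ≤ -10) ∧ ((¬(u > 9)) → (((2*u > -1 → 2*u > -26) → 2*u ≤ -38) ∧ ((¬(2*u > -1 → 2*u > -26)) → 6*u ≤ -34)))
Before havoc w: (u > 9 → 2*u ≤ -10) ∧ ((¬(u > 9)) → (((2*u > -1 → 2*u > -26) → 2*u ≤ -38) ∧ ((¬(2*u > -1 → 2*u > -26)) → 6*u ≤ -34)))
Before u := u - 7: (u > 16 → 2*u ≤ 4) ∧ ((¬(u > 16)) → (((2*u > 13 → 2*u > -12) → 2*u ≤ -24) ∧ ((¬(2*u > 13 → 2*u > -12)) → 6*u ≤ 8)))
Answer: WP = (u > 16 → 2*u ≤ 4) ∧ ((¬(u > 16)) → (((2*u > 13 → 2*u > -12) → 2*u ≤ -24) ∧ ((¬(2*u > 13 → 2*u > -12)) → 6*u ≤ 8)))


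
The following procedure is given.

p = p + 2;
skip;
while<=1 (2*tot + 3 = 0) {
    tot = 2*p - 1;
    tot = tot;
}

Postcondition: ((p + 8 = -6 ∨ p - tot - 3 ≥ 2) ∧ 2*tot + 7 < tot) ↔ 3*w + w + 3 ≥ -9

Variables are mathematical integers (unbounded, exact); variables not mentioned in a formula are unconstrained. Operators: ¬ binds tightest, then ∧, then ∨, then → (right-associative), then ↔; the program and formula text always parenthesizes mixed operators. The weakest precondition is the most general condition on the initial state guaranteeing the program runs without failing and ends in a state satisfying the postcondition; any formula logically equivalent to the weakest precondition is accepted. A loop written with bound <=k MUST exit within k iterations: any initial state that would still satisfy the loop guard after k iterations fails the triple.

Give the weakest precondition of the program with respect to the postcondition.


Working backward. After the program, the postcondition ((p + 8 = -6 ∨ p - tot - 3 ≥ 2) ∧ 2*tot + 7 < tot) ↔ 3*w + w + 3 ≥ -9 must hold; in canonical form it is ((p = -14 ∨ p ≥ tot + 5) ∧ tot < -7) ↔ 4*w ≥ -12.
Before the loop (bound <=1), unroll the exhaustion recursion (WP_0 = exit-now case; WP_j = one more guarded iteration, up to j = 1):
  WP_0: (¬(2*tot = -3)) ∧ (((p = -14 ∨ p ≥ tot + 5) ∧ tot < -7) ↔ 4*w ≥ -12)
  WP_1: (2*tot = -3 → ((¬(4*p = -1)) ∧ (((p = -14 ∨ p ≤ -4) ∧ 2*p < -6) ↔ 4*w ≥ -12))) ∧ ((¬(2*tot = -3)) → (((p = -14 ∨ p ≥ tot + 5) ∧ tot < -7) ↔ 4*w ≥ -12))
So before the loop: (2*tot = -3 → ((¬(4*p = -1)) ∧ (((p = -14 ∨ p ≤ -4) ∧ 2*p < -6) ↔ 4*w ≥ -12))) ∧ ((¬(2*tot = -3)) → (((p = -14 ∨ p ≥ tot + 5) ∧ tot < -7) ↔ 4*w ≥ -12))
Before skip: (2*tot = -3 → ((¬(4*p = -1)) ∧ (((p = -14 ∨ p ≤ -4) ∧ 2*p < -6) ↔ 4*w ≥ -12))) ∧ ((¬(2*tot = -3)) → (((p = -14 ∨ p ≥ tot + 5) ∧ tot < -7) ↔ 4*w ≥ -12))
Before p := p + 2: (2*tot = -3 → ((¬(4*p = -9)) ∧ (((p = -16 ∨ p ≤ -6) ∧ 2*p < -10) ↔ 4*w ≥ -12))) ∧ ((¬(2*tot = -3)) → (((p = -16 ∨ p ≥ tot + 3) ∧ tot < -7) ↔ 4*w ≥ -12))
Answer: WP = (2*tot = -3 → ((¬(4*p = -9)) ∧ (((p = -16 ∨ p ≤ -6) ∧ 2*p < -10) ↔ 4*w ≥ -12))) ∧ ((¬(2*tot = -3)) → (((p = -16 ∨ p ≥ tot + 3) ∧ tot < -7) ↔ 4*w ≥ -12))


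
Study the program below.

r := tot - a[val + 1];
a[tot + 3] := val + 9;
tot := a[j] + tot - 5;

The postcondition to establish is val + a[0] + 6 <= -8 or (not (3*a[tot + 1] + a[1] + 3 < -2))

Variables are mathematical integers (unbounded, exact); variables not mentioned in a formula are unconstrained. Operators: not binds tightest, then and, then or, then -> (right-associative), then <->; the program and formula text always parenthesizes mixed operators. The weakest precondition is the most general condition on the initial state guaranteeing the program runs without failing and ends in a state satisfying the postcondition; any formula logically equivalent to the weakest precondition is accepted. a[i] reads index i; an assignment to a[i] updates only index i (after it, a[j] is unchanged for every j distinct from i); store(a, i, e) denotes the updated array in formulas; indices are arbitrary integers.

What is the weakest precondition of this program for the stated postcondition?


Working backward. After the program, the postcondition val + a[0] + 6 <= -8 or (not (3*a[tot + 1] + a[1] + 3 < -2)) must hold; in canonical form it is a[0] + val <= -14 or (not (3*a[tot + 1] + a[1] < -5)).
Before tot := a[j] + tot - 5: a[0] + val <= -14 or (not (a[1] + 3*a[a[j] + tot - 4] < -5))
Before a[tot + 3] := val + 9: store(a, tot + 3, val + 9)[0] + val <= -14 or (not (store(a, tot + 3, val + 9)[1] + 3*store(a, tot + 3, val + 9)[store(a, tot + 3, val + 9)[j] + tot - 4] < -5))
Before r := tot - a[val + 1]: store(a, tot + 3, val + 9)[0] + val <= -14 or (not (store(a, tot + 3, val + 9)[1] + 3*store(a, tot + 3, val + 9)[store(a, tot + 3, val + 9)[j] + tot - 4] < -5))
Answer: WP = store(a, tot + 3, val + 9)[0] + val <= -14 or (not (store(a, tot + 3, val + 9)[1] + 3*store(a, tot + 3, val + 9)[store(a, tot + 3, val + 9)[j] + tot - 4] < -5))


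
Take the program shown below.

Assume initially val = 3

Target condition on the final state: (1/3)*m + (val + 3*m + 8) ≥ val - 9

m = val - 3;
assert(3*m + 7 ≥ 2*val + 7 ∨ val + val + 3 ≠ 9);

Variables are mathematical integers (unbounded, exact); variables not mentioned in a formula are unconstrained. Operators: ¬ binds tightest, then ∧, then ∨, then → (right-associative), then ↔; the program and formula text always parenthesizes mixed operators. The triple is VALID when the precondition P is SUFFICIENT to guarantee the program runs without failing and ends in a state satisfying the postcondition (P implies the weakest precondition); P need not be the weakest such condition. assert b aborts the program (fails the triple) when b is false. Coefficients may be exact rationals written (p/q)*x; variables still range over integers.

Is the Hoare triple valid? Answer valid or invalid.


Working backward. After the program, the postcondition (1/3)*m + (val + 3*m + 8) ≥ val - 9 must hold; in canonical form it is (10/3)*m ≥ -17.
Before assert 3*m + 7 ≥ 2*val + 7 ∨ val + val + 3 ≠ 9: (3*m ≥ 2*val ∨ 2*val ≠ 6) ∧ (10/3)*m ≥ -17
Before m := val - 3: (val ≥ 9 ∨ 2*val ≠ 6) ∧ (10/3)*val ≥ -7
The weakest precondition is (val ≥ 9 ∨ 2*val ≠ 6) ∧ (10/3)*val ≥ -7.
Check whether val = 3 implies it.
Countermodel: at the initial state val = 3, the precondition holds but the weakest precondition fails.
Answer: invalid
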